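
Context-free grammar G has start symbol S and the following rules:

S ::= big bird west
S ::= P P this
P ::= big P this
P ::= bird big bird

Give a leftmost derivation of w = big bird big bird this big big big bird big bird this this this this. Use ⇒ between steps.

S ⇒ P P this ⇒ big P this P this ⇒ big bird big bird this P this ⇒ big bird big bird this big P this this ⇒ big bird big bird this big big P this this this ⇒ big bird big bird this big big big P this this this this ⇒ big bird big bird this big big big bird big bird this this this this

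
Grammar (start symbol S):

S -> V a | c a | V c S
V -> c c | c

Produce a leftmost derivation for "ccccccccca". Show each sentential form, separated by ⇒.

S ⇒ VcS   [S -> V c S]
VcS ⇒ ccS   [V -> c]
ccS ⇒ ccVcS   [S -> V c S]
ccVcS ⇒ cccccS   [V -> c c]
cccccS ⇒ cccccVcS   [S -> V c S]
cccccVcS ⇒ ccccccccS   [V -> c c]
ccccccccS ⇒ ccccccccca   [S -> c a]

S ⇒ VcS ⇒ ccS ⇒ ccVcS ⇒ cccccS ⇒ cccccVcS ⇒ ccccccccS ⇒ ccccccccca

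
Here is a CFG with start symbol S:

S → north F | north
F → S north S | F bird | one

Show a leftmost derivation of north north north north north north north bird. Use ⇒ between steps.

S ⇒ north F   [S → north F]
north F ⇒ north F bird   [F → F bird]
north F bird ⇒ north S north S bird   [F → S north S]
north S north S bird ⇒ north north F north S bird   [S → north F]
north north F north S bird ⇒ north north S north S north S bird   [F → S north S]
north north S north S north S bird ⇒ north north north north S north S bird   [S → north]
north north north north S north S bird ⇒ north north north north north north S bird   [S → north]
north north north north north north S bird ⇒ north north north north north north north bird   [S → north]

S ⇒ north F ⇒ north F bird ⇒ north S north S bird ⇒ north north F north S bird ⇒ north north S north S north S bird ⇒ north north north north S north S bird ⇒ north north north north north north S bird ⇒ north north north north north north north bird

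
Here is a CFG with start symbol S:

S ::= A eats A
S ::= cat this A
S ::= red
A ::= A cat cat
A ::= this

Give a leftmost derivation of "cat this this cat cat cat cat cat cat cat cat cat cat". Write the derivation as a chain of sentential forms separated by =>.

S => cat this A   [S ::= cat this A]
cat this A => cat this A cat cat   [A ::= A cat cat]
cat this A cat cat => cat this A cat cat cat cat   [A ::= A cat cat]
cat this A cat cat cat cat => cat this A cat cat cat cat cat cat   [A ::= A cat cat]
cat this A cat cat cat cat cat cat => cat this A cat cat cat cat cat cat cat cat   [A ::= A cat cat]
cat this A cat cat cat cat cat cat cat cat => cat this A cat cat cat cat cat cat cat cat cat cat   [A ::= A cat cat]
cat this A cat cat cat cat cat cat cat cat cat cat => cat this this cat cat cat cat cat cat cat cat cat cat   [A ::= this]

S => cat this A => cat this A cat cat => cat this A cat cat cat cat => cat this A cat cat cat cat cat cat => cat this A cat cat cat cat cat cat cat cat => cat this A cat cat cat cat cat cat cat cat cat cat => cat this this cat cat cat cat cat cat cat cat cat cat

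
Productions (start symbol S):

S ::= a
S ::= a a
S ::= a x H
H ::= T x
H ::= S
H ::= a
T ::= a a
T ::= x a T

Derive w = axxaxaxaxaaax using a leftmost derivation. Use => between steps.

S=>axH=>axTx=>axxaTx=>axxaxaTx=>axxaxaxaTx=>axxaxaxaxaTx=>axxaxaxaxaaax

S => axH   [S ::= a x H]
axH => axTx   [H ::= T x]
axTx => axxaTx   [T ::= x a T]
axxaTx => axxaxaTx   [T ::= x a T]
axxaxaTx => axxaxaxaTx   [T ::= x a T]
axxaxaxaTx => axxaxaxaxaTx   [T ::= x a T]
axxaxaxaxaTx => axxaxaxaxaaax   [T ::= a a]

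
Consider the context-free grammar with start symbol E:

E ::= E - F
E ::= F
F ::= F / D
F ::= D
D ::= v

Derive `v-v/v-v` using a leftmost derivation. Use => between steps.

E => E-F => E-F-F => F-F-F => D-F-F => v-F-F => v-F/D-F => v-D/D-F => v-v/D-F => v-v/v-F => v-v/v-D => v-v/v-v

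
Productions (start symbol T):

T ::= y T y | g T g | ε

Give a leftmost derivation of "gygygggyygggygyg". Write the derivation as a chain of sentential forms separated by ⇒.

T ⇒ gTg ⇒ gyTyg ⇒ gygTgyg ⇒ gygyTygyg ⇒ gygygTgygyg ⇒ gygyggTggygyg ⇒ gygygggTgggygyg ⇒ gygygggyTygggygyg ⇒ gygygggyygggygyg

T ⇒ gTg   [T ::= g T g]
gTg ⇒ gyTyg   [T ::= y T y]
gyTyg ⇒ gygTgyg   [T ::= g T g]
gygTgyg ⇒ gygyTygyg   [T ::= y T y]
gygyTygyg ⇒ gygygTgygyg   [T ::= g T g]
gygygTgygyg ⇒ gygyggTggygyg   [T ::= g T g]
gygyggTggygyg ⇒ gygygggTgggygyg   [T ::= g T g]
gygygggTgggygyg ⇒ gygygggyTygggygyg   [T ::= y T y]
gygygggyTygggygyg ⇒ gygygggyygggygyg   [T ::= ε]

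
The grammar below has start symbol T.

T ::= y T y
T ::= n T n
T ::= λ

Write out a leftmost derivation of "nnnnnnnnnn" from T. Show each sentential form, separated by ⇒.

T⇒nTn⇒nnTnn⇒nnnTnnn⇒nnnnTnnnn⇒nnnnnTnnnnn⇒nnnnnnnnnn

T ⇒ nTn   [T ::= n T n]
nTn ⇒ nnTnn   [T ::= n T n]
nnTnn ⇒ nnnTnnn   [T ::= n T n]
nnnTnnn ⇒ nnnnTnnnn   [T ::= n T n]
nnnnTnnnn ⇒ nnnnnTnnnnn   [T ::= n T n]
nnnnnTnnnnn ⇒ nnnnnnnnnn   [T ::= λ]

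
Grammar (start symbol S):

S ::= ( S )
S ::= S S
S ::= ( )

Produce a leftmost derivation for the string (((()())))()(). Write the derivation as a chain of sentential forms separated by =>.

S => SS   [S ::= S S]
SS => SSS   [S ::= S S]
SSS => (S)SS   [S ::= ( S )]
(S)SS => ((S))SS   [S ::= ( S )]
((S))SS => (((S)))SS   [S ::= ( S )]
(((S)))SS => (((SS)))SS   [S ::= S S]
(((SS)))SS => (((()S)))SS   [S ::= ( )]
(((()S)))SS => (((()())))SS   [S ::= ( )]
(((()())))SS => (((()())))()S   [S ::= ( )]
(((()())))()S => (((()())))()()   [S ::= ( )]

S => SS => SSS => (S)SS => ((S))SS => (((S)))SS => (((SS)))SS => (((()S)))SS => (((()())))SS => (((()())))()S => (((()())))()()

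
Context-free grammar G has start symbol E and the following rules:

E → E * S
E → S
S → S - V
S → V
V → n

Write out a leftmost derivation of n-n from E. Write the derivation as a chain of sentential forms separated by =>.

E=>S=>S-V=>V-V=>n-V=>n-n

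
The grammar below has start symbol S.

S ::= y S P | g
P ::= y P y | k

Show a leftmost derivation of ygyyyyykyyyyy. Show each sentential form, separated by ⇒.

S ⇒ ySP ⇒ ygP ⇒ ygyPy ⇒ ygyyPyy ⇒ ygyyyPyyy ⇒ ygyyyyPyyyy ⇒ ygyyyyyPyyyyy ⇒ ygyyyyykyyyyy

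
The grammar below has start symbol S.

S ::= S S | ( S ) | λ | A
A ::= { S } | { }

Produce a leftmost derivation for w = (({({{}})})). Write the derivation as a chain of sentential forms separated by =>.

S => (S)   [S ::= ( S )]
(S) => ((S))   [S ::= ( S )]
((S)) => ((A))   [S ::= A]
((A)) => (({S}))   [A ::= { S }]
(({S})) => (({SS}))   [S ::= S S]
(({SS})) => (({(S)S}))   [S ::= ( S )]
(({(S)S})) => (({(A)S}))   [S ::= A]
(({(A)S})) => (({({S})S}))   [A ::= { S }]
(({({S})S})) => (({({A})S}))   [S ::= A]
(({({A})S})) => (({({{}})S}))   [A ::= { }]
(({({{}})S})) => (({({{}})}))   [S ::= λ]

S=>(S)=>((S))=>((A))=>(({S}))=>(({SS}))=>(({(S)S}))=>(({(A)S}))=>(({({S})S}))=>(({({A})S}))=>(({({{}})S}))=>(({({{}})}))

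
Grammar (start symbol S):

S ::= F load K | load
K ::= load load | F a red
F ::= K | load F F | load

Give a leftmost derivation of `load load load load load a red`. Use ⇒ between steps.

S ⇒ F load K   [S ::= F load K]
F load K ⇒ K load K   [F ::= K]
K load K ⇒ load load load K   [K ::= load load]
load load load K ⇒ load load load F a red   [K ::= F a red]
load load load F a red ⇒ load load load K a red   [F ::= K]
load load load K a red ⇒ load load load load load a red   [K ::= load load]

S ⇒ F load K ⇒ K load K ⇒ load load load K ⇒ load load load F a red ⇒ load load load K a red ⇒ load load load load load a red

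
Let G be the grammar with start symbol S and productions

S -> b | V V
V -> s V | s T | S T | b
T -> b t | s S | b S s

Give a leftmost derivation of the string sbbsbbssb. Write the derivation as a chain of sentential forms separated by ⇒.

S ⇒ VV   [S -> V V]
VV ⇒ sTV   [V -> s T]
sTV ⇒ sbSsV   [T -> b S s]
sbSsV ⇒ sbVVsV   [S -> V V]
sbVVsV ⇒ sbbVsV   [V -> b]
sbbVsV ⇒ sbbsTsV   [V -> s T]
sbbsTsV ⇒ sbbsbSssV   [T -> b S s]
sbbsbSssV ⇒ sbbsbbssV   [S -> b]
sbbsbbssV ⇒ sbbsbbssb   [V -> b]

S⇒VV⇒sTV⇒sbSsV⇒sbVVsV⇒sbbVsV⇒sbbsTsV⇒sbbsbSssV⇒sbbsbbssV⇒sbbsbbssb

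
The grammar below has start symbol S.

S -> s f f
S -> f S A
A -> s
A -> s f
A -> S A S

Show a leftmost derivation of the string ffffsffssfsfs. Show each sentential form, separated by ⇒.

S ⇒ fSA ⇒ ffSAA ⇒ fffSAAA ⇒ ffffSAAAA ⇒ ffffsffAAAA ⇒ ffffsffsAAA ⇒ ffffsffssfAA ⇒ ffffsffssfsfA ⇒ ffffsffssfsfs

S ⇒ fSA   [S -> f S A]
fSA ⇒ ffSAA   [S -> f S A]
ffSAA ⇒ fffSAAA   [S -> f S A]
fffSAAA ⇒ ffffSAAAA   [S -> f S A]
ffffSAAAA ⇒ ffffsffAAAA   [S -> s f f]
ffffsffAAAA ⇒ ffffsffsAAA   [A -> s]
ffffsffsAAA ⇒ ffffsffssfAA   [A -> s f]
ffffsffssfAA ⇒ ffffsffssfsfA   [A -> s f]
ffffsffssfsfA ⇒ ffffsffssfsfs   [A -> s]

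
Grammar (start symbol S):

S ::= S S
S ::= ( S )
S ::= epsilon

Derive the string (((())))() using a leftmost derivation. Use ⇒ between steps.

S ⇒ SS   [S ::= S S]
SS ⇒ (S)S   [S ::= ( S )]
(S)S ⇒ (SS)S   [S ::= S S]
(SS)S ⇒ ((S)S)S   [S ::= ( S )]
((S)S)S ⇒ (((S))S)S   [S ::= ( S )]
(((S))S)S ⇒ (((SS))S)S   [S ::= S S]
(((SS))S)S ⇒ (((SSS))S)S   [S ::= S S]
(((SSS))S)S ⇒ ((((S)SS))S)S   [S ::= ( S )]
((((S)SS))S)S ⇒ (((()SS))S)S   [S ::= epsilon]
(((()SS))S)S ⇒ (((()S))S)S   [S ::= epsilon]
(((()S))S)S ⇒ (((()))S)S   [S ::= epsilon]
(((()))S)S ⇒ (((())))S   [S ::= epsilon]
(((())))S ⇒ (((())))(S)   [S ::= ( S )]
(((())))(S) ⇒ (((())))()   [S ::= epsilon]

S ⇒ SS ⇒ (S)S ⇒ (SS)S ⇒ ((S)S)S ⇒ (((S))S)S ⇒ (((SS))S)S ⇒ (((SSS))S)S ⇒ ((((S)SS))S)S ⇒ (((()SS))S)S ⇒ (((()S))S)S ⇒ (((()))S)S ⇒ (((())))S ⇒ (((())))(S) ⇒ (((())))()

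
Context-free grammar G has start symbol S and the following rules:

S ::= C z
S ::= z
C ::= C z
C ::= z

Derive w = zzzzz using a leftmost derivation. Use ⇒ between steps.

S ⇒ Cz ⇒ Czz ⇒ Czzz ⇒ Czzzz ⇒ zzzzz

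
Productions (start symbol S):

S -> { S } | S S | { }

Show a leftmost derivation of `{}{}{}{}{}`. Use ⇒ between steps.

S ⇒ SS ⇒ SSS ⇒ SSSS ⇒ SSSSS ⇒ {}SSSS ⇒ {}{}SSS ⇒ {}{}{}SS ⇒ {}{}{}{}S ⇒ {}{}{}{}{}

S ⇒ SS   [S -> S S]
SS ⇒ SSS   [S -> S S]
SSS ⇒ SSSS   [S -> S S]
SSSS ⇒ SSSSS   [S -> S S]
SSSSS ⇒ {}SSSS   [S -> { }]
{}SSSS ⇒ {}{}SSS   [S -> { }]
{}{}SSS ⇒ {}{}{}SS   [S -> { }]
{}{}{}SS ⇒ {}{}{}{}S   [S -> { }]
{}{}{}{}S ⇒ {}{}{}{}{}   [S -> { }]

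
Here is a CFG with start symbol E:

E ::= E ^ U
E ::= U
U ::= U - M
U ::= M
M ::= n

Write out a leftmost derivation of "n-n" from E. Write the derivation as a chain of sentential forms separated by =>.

E => U => U-M => M-M => n-M => n-n

E => U   [E ::= U]
U => U-M   [U ::= U - M]
U-M => M-M   [U ::= M]
M-M => n-M   [M ::= n]
n-M => n-n   [M ::= n]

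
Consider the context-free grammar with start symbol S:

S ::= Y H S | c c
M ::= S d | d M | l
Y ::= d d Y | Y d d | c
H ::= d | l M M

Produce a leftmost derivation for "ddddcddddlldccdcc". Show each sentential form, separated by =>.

S => YHS => ddYHS => ddddYHS => ddddYddHS => ddddYddddHS => ddddcddddHS => ddddcddddlMMS => ddddcddddllMS => ddddcddddlldMS => ddddcddddlldSdS => ddddcddddlldccdS => ddddcddddlldccdcc

S => YHS   [S ::= Y H S]
YHS => ddYHS   [Y ::= d d Y]
ddYHS => ddddYHS   [Y ::= d d Y]
ddddYHS => ddddYddHS   [Y ::= Y d d]
ddddYddHS => ddddYddddHS   [Y ::= Y d d]
ddddYddddHS => ddddcddddHS   [Y ::= c]
ddddcddddHS => ddddcddddlMMS   [H ::= l M M]
ddddcddddlMMS => ddddcddddllMS   [M ::= l]
ddddcddddllMS => ddddcddddlldMS   [M ::= d M]
ddddcddddlldMS => ddddcddddlldSdS   [M ::= S d]
ddddcddddlldSdS => ddddcddddlldccdS   [S ::= c c]
ddddcddddlldccdS => ddddcddddlldccdcc   [S ::= c c]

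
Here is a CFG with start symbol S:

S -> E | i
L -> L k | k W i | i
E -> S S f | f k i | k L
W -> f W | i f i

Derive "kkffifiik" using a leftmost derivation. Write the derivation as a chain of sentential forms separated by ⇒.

S ⇒ E ⇒ kL ⇒ kLk ⇒ kkWik ⇒ kkfWik ⇒ kkffWik ⇒ kkffifiik

S ⇒ E   [S -> E]
E ⇒ kL   [E -> k L]
kL ⇒ kLk   [L -> L k]
kLk ⇒ kkWik   [L -> k W i]
kkWik ⇒ kkfWik   [W -> f W]
kkfWik ⇒ kkffWik   [W -> f W]
kkffWik ⇒ kkffifiik   [W -> i f i]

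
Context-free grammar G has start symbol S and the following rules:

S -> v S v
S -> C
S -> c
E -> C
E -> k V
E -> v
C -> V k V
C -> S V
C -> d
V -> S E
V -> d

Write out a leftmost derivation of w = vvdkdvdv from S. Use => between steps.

S => vSv   [S -> v S v]
vSv => vCv   [S -> C]
vCv => vSVv   [C -> S V]
vSVv => vvSvVv   [S -> v S v]
vvSvVv => vvCvVv   [S -> C]
vvCvVv => vvVkVvVv   [C -> V k V]
vvVkVvVv => vvdkVvVv   [V -> d]
vvdkVvVv => vvdkdvVv   [V -> d]
vvdkdvVv => vvdkdvdv   [V -> d]

S => vSv => vCv => vSVv => vvSvVv => vvCvVv => vvVkVvVv => vvdkVvVv => vvdkdvVv => vvdkdvdv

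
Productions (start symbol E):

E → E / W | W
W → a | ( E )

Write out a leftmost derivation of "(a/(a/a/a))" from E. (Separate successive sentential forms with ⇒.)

E ⇒ W   [E → W]
W ⇒ (E)   [W → ( E )]
(E) ⇒ (E/W)   [E → E / W]
(E/W) ⇒ (W/W)   [E → W]
(W/W) ⇒ (a/W)   [W → a]
(a/W) ⇒ (a/(E))   [W → ( E )]
(a/(E)) ⇒ (a/(E/W))   [E → E / W]
(a/(E/W)) ⇒ (a/(E/W/W))   [E → E / W]
(a/(E/W/W)) ⇒ (a/(W/W/W))   [E → W]
(a/(W/W/W)) ⇒ (a/(a/W/W))   [W → a]
(a/(a/W/W)) ⇒ (a/(a/a/W))   [W → a]
(a/(a/a/W)) ⇒ (a/(a/a/a))   [W → a]

E ⇒ W ⇒ (E) ⇒ (E/W) ⇒ (W/W) ⇒ (a/W) ⇒ (a/(E)) ⇒ (a/(E/W)) ⇒ (a/(E/W/W)) ⇒ (a/(W/W/W)) ⇒ (a/(a/W/W)) ⇒ (a/(a/a/W)) ⇒ (a/(a/a/a))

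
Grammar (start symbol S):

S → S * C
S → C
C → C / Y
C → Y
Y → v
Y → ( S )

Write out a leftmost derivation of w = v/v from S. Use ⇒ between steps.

S ⇒ C   [S → C]
C ⇒ C/Y   [C → C / Y]
C/Y ⇒ Y/Y   [C → Y]
Y/Y ⇒ v/Y   [Y → v]
v/Y ⇒ v/v   [Y → v]

S ⇒ C ⇒ C/Y ⇒ Y/Y ⇒ v/Y ⇒ v/v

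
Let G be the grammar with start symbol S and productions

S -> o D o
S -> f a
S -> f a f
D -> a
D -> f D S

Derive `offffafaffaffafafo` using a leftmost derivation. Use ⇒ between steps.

S ⇒ oDo ⇒ ofDSo ⇒ offDSSo ⇒ offfDSSSo ⇒ offffDSSSSo ⇒ offffaSSSSo ⇒ offffafafSSSo ⇒ offffafaffafSSo ⇒ offffafaffaffaSo ⇒ offffafaffaffafafo

S ⇒ oDo   [S -> o D o]
oDo ⇒ ofDSo   [D -> f D S]
ofDSo ⇒ offDSSo   [D -> f D S]
offDSSo ⇒ offfDSSSo   [D -> f D S]
offfDSSSo ⇒ offffDSSSSo   [D -> f D S]
offffDSSSSo ⇒ offffaSSSSo   [D -> a]
offffaSSSSo ⇒ offffafafSSSo   [S -> f a f]
offffafafSSSo ⇒ offffafaffafSSo   [S -> f a f]
offffafaffafSSo ⇒ offffafaffaffaSo   [S -> f a]
offffafaffaffaSo ⇒ offffafaffaffafafo   [S -> f a f]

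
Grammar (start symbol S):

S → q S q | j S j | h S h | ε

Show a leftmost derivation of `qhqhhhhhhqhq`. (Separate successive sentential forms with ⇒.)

S ⇒ qSq ⇒ qhShq ⇒ qhqSqhq ⇒ qhqhShqhq ⇒ qhqhhShhqhq ⇒ qhqhhhShhhqhq ⇒ qhqhhhhhhqhq

S ⇒ qSq   [S → q S q]
qSq ⇒ qhShq   [S → h S h]
qhShq ⇒ qhqSqhq   [S → q S q]
qhqSqhq ⇒ qhqhShqhq   [S → h S h]
qhqhShqhq ⇒ qhqhhShhqhq   [S → h S h]
qhqhhShhqhq ⇒ qhqhhhShhhqhq   [S → h S h]
qhqhhhShhhqhq ⇒ qhqhhhhhhqhq   [S → ε]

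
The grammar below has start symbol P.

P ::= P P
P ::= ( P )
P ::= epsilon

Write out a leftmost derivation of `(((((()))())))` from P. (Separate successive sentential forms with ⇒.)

P ⇒ (P) ⇒ ((P)) ⇒ (((P))) ⇒ (((PP))) ⇒ ((((P)P))) ⇒ (((((P))P))) ⇒ ((((((P)))P))) ⇒ (((((()))P))) ⇒ (((((()))(P)))) ⇒ (((((()))())))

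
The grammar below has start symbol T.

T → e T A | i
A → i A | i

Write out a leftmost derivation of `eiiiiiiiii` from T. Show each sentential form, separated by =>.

T => eTA => eiA => eiiA => eiiiA => eiiiiA => eiiiiiA => eiiiiiiA => eiiiiiiiA => eiiiiiiiiA => eiiiiiiiii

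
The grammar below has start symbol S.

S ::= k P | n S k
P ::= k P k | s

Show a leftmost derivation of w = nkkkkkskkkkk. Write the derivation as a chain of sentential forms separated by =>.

S => nSk => nkPk => nkkPkk => nkkkPkkk => nkkkkPkkkk => nkkkkkPkkkkk => nkkkkkskkkkk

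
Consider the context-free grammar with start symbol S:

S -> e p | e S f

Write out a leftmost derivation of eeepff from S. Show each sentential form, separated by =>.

S => eSf => eeSff => eeepff

S => eSf   [S -> e S f]
eSf => eeSff   [S -> e S f]
eeSff => eeepff   [S -> e p]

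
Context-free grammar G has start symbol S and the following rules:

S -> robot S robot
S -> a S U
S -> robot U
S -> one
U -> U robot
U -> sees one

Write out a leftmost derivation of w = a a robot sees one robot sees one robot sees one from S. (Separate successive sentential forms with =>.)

S => a S U => a a S U U => a a robot U U U => a a robot U robot U U => a a robot sees one robot U U => a a robot sees one robot U robot U => a a robot sees one robot sees one robot U => a a robot sees one robot sees one robot sees one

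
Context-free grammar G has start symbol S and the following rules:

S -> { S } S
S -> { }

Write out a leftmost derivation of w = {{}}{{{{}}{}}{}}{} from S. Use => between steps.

S => {S}S => {{}}S => {{}}{S}S => {{}}{{S}S}S => {{}}{{{S}S}S}S => {{}}{{{{}}S}S}S => {{}}{{{{}}{}}S}S => {{}}{{{{}}{}}{}}S => {{}}{{{{}}{}}{}}{}

S => {S}S   [S -> { S } S]
{S}S => {{}}S   [S -> { }]
{{}}S => {{}}{S}S   [S -> { S } S]
{{}}{S}S => {{}}{{S}S}S   [S -> { S } S]
{{}}{{S}S}S => {{}}{{{S}S}S}S   [S -> { S } S]
{{}}{{{S}S}S}S => {{}}{{{{}}S}S}S   [S -> { }]
{{}}{{{{}}S}S}S => {{}}{{{{}}{}}S}S   [S -> { }]
{{}}{{{{}}{}}S}S => {{}}{{{{}}{}}{}}S   [S -> { }]
{{}}{{{{}}{}}{}}S => {{}}{{{{}}{}}{}}{}   [S -> { }]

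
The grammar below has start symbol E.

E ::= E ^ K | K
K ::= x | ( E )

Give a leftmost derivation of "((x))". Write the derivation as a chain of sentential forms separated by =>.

E => K   [E ::= K]
K => (E)   [K ::= ( E )]
(E) => (K)   [E ::= K]
(K) => ((E))   [K ::= ( E )]
((E)) => ((K))   [E ::= K]
((K)) => ((x))   [K ::= x]

E => K => (E) => (K) => ((E)) => ((K)) => ((x))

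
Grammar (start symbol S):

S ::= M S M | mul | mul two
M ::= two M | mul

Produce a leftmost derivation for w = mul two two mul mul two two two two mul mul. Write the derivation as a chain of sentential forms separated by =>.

S => M S M   [S ::= M S M]
M S M => mul S M   [M ::= mul]
mul S M => mul M S M M   [S ::= M S M]
mul M S M M => mul two M S M M   [M ::= two M]
mul two M S M M => mul two two M S M M   [M ::= two M]
mul two two M S M M => mul two two mul S M M   [M ::= mul]
mul two two mul S M M => mul two two mul mul two M M   [S ::= mul two]
mul two two mul mul two M M => mul two two mul mul two two M M   [M ::= two M]
mul two two mul mul two two M M => mul two two mul mul two two two M M   [M ::= two M]
mul two two mul mul two two two M M => mul two two mul mul two two two two M M   [M ::= two M]
mul two two mul mul two two two two M M => mul two two mul mul two two two two mul M   [M ::= mul]
mul two two mul mul two two two two mul M => mul two two mul mul two two two two mul mul   [M ::= mul]

S => M S M => mul S M => mul M S M M => mul two M S M M => mul two two M S M M => mul two two mul S M M => mul two two mul mul two M M => mul two two mul mul two two M M => mul two two mul mul two two two M M => mul two two mul mul two two two two M M => mul two two mul mul two two two two mul M => mul two two mul mul two two two two mul mul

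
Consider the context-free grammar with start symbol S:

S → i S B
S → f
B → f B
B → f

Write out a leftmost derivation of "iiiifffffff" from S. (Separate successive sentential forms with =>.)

S => iSB   [S → i S B]
iSB => iiSBB   [S → i S B]
iiSBB => iiiSBBB   [S → i S B]
iiiSBBB => iiiiSBBBB   [S → i S B]
iiiiSBBBB => iiiifBBBB   [S → f]
iiiifBBBB => iiiiffBBBB   [B → f B]
iiiiffBBBB => iiiifffBBB   [B → f]
iiiifffBBB => iiiiffffBBB   [B → f B]
iiiiffffBBB => iiiifffffBB   [B → f]
iiiifffffBB => iiiiffffffB   [B → f]
iiiiffffffB => iiiifffffff   [B → f]

S => iSB => iiSBB => iiiSBBB => iiiiSBBBB => iiiifBBBB => iiiiffBBBB => iiiifffBBB => iiiiffffBBB => iiiifffffBB => iiiiffffffB => iiiifffffff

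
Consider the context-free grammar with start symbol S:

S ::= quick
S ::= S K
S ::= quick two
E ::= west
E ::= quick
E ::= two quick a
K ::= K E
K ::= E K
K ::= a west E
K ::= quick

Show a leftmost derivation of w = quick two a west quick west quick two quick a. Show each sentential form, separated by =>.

S => S K => quick two K => quick two K E => quick two K E E => quick two K E E E => quick two a west E E E E => quick two a west quick E E E => quick two a west quick west E E => quick two a west quick west quick E => quick two a west quick west quick two quick a

S => S K   [S ::= S K]
S K => quick two K   [S ::= quick two]
quick two K => quick two K E   [K ::= K E]
quick two K E => quick two K E E   [K ::= K E]
quick two K E E => quick two K E E E   [K ::= K E]
quick two K E E E => quick two a west E E E E   [K ::= a west E]
quick two a west E E E E => quick two a west quick E E E   [E ::= quick]
quick two a west quick E E E => quick two a west quick west E E   [E ::= west]
quick two a west quick west E E => quick two a west quick west quick E   [E ::= quick]
quick two a west quick west quick E => quick two a west quick west quick two quick a   [E ::= two quick a]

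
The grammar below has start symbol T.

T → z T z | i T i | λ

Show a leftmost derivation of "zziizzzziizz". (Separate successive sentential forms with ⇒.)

T⇒zTz⇒zzTzz⇒zziTizz⇒zziiTiizz⇒zziizTziizz⇒zziizzTzziizz⇒zziizzzziizz

T ⇒ zTz   [T → z T z]
zTz ⇒ zzTzz   [T → z T z]
zzTzz ⇒ zziTizz   [T → i T i]
zziTizz ⇒ zziiTiizz   [T → i T i]
zziiTiizz ⇒ zziizTziizz   [T → z T z]
zziizTziizz ⇒ zziizzTzziizz   [T → z T z]
zziizzTzziizz ⇒ zziizzzziizz   [T → λ]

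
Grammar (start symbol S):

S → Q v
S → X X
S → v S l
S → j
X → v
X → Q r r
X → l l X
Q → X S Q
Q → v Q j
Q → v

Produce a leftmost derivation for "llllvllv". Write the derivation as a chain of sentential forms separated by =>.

S => XX => llXX => llllXX => llllvX => llllvllX => llllvllv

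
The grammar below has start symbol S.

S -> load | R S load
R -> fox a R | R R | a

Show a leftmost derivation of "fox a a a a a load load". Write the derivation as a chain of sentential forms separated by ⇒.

S ⇒ R S load   [S -> R S load]
R S load ⇒ R R S load   [R -> R R]
R R S load ⇒ R R R S load   [R -> R R]
R R R S load ⇒ fox a R R R S load   [R -> fox a R]
fox a R R R S load ⇒ fox a R R R R S load   [R -> R R]
fox a R R R R S load ⇒ fox a a R R R S load   [R -> a]
fox a a R R R S load ⇒ fox a a a R R S load   [R -> a]
fox a a a R R S load ⇒ fox a a a a R S load   [R -> a]
fox a a a a R S load ⇒ fox a a a a a S load   [R -> a]
fox a a a a a S load ⇒ fox a a a a a load load   [S -> load]

S ⇒ R S load ⇒ R R S load ⇒ R R R S load ⇒ fox a R R R S load ⇒ fox a R R R R S load ⇒ fox a a R R R S load ⇒ fox a a a R R S load ⇒ fox a a a a R S load ⇒ fox a a a a a S load ⇒ fox a a a a a load load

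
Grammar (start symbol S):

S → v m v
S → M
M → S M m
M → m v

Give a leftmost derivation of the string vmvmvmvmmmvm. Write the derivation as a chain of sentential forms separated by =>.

S => M   [S → M]
M => SMm   [M → S M m]
SMm => MMm   [S → M]
MMm => SMmMm   [M → S M m]
SMmMm => vmvMmMm   [S → v m v]
vmvMmMm => vmvSMmmMm   [M → S M m]
vmvSMmmMm => vmvMMmmMm   [S → M]
vmvMMmmMm => vmvmvMmmMm   [M → m v]
vmvmvMmmMm => vmvmvmvmmMm   [M → m v]
vmvmvmvmmMm => vmvmvmvmmmvm   [M → m v]

S => M => SMm => MMm => SMmMm => vmvMmMm => vmvSMmmMm => vmvMMmmMm => vmvmvMmmMm => vmvmvmvmmMm => vmvmvmvmmmvm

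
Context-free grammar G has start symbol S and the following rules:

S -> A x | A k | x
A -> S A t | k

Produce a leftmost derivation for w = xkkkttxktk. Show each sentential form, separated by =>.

S => Ak => SAtk => AxAtk => SAtxAtk => xAtxAtk => xSAttxAtk => xAkAttxAtk => xkkAttxAtk => xkkkttxAtk => xkkkttxktk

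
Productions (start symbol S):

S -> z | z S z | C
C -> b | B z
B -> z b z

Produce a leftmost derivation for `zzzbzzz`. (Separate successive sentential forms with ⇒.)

S ⇒ zSz ⇒ zzSzz ⇒ zzzSzzz ⇒ zzzCzzz ⇒ zzzbzzz

S ⇒ zSz   [S -> z S z]
zSz ⇒ zzSzz   [S -> z S z]
zzSzz ⇒ zzzSzzz   [S -> z S z]
zzzSzzz ⇒ zzzCzzz   [S -> C]
zzzCzzz ⇒ zzzbzzz   [C -> b]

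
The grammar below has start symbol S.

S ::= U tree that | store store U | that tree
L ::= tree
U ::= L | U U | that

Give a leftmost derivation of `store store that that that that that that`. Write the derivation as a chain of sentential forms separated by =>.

S => store store U => store store U U => store store U U U => store store U U U U => store store that U U U => store store that U U U U => store store that U U U U U => store store that that U U U U => store store that that that U U U => store store that that that that U U => store store that that that that that U => store store that that that that that that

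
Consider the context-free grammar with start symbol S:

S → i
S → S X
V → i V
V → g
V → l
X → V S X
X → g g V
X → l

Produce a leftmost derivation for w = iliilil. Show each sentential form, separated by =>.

S => SX   [S → S X]
SX => iX   [S → i]
iX => iVSX   [X → V S X]
iVSX => ilSX   [V → l]
ilSX => iliX   [S → i]
iliX => iliVSX   [X → V S X]
iliVSX => iliiVSX   [V → i V]
iliiVSX => iliilSX   [V → l]
iliilSX => iliiliX   [S → i]
iliiliX => iliilil   [X → l]

S=>SX=>iX=>iVSX=>ilSX=>iliX=>iliVSX=>iliiVSX=>iliilSX=>iliiliX=>iliilil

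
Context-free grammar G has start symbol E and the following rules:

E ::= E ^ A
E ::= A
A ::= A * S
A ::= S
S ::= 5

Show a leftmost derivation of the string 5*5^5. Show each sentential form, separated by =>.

E => E^A => A^A => A*S^A => S*S^A => 5*S^A => 5*5^A => 5*5^S => 5*5^5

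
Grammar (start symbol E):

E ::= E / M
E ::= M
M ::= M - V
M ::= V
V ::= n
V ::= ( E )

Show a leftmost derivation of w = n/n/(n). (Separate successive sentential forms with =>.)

E => E/M => E/M/M => M/M/M => V/M/M => n/M/M => n/V/M => n/n/M => n/n/V => n/n/(E) => n/n/(M) => n/n/(V) => n/n/(n)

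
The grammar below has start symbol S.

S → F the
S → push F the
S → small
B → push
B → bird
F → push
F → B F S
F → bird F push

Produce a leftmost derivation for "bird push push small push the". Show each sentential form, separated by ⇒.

S ⇒ F the ⇒ bird F push the ⇒ bird B F S push the ⇒ bird push F S push the ⇒ bird push push S push the ⇒ bird push push small push the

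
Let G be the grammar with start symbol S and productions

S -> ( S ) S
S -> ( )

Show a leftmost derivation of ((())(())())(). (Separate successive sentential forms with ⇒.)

S ⇒ (S)S ⇒ ((S)S)S ⇒ ((())S)S ⇒ ((())(S)S)S ⇒ ((())(())S)S ⇒ ((())(())())S ⇒ ((())(())())()

S ⇒ (S)S   [S -> ( S ) S]
(S)S ⇒ ((S)S)S   [S -> ( S ) S]
((S)S)S ⇒ ((())S)S   [S -> ( )]
((())S)S ⇒ ((())(S)S)S   [S -> ( S ) S]
((())(S)S)S ⇒ ((())(())S)S   [S -> ( )]
((())(())S)S ⇒ ((())(())())S   [S -> ( )]
((())(())())S ⇒ ((())(())())()   [S -> ( )]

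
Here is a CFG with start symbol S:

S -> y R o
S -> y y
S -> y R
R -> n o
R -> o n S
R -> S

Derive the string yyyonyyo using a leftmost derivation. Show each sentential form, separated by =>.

S => yRo   [S -> y R o]
yRo => ySo   [R -> S]
ySo => yyRo   [S -> y R]
yyRo => yySo   [R -> S]
yySo => yyyRo   [S -> y R]
yyyRo => yyyonSo   [R -> o n S]
yyyonSo => yyyonyyo   [S -> y y]

S => yRo => ySo => yyRo => yySo => yyyRo => yyyonSo => yyyonyyo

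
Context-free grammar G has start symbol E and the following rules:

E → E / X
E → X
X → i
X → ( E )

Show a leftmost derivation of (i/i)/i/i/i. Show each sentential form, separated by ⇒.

E ⇒ E/X   [E → E / X]
E/X ⇒ E/X/X   [E → E / X]
E/X/X ⇒ E/X/X/X   [E → E / X]
E/X/X/X ⇒ X/X/X/X   [E → X]
X/X/X/X ⇒ (E)/X/X/X   [X → ( E )]
(E)/X/X/X ⇒ (E/X)/X/X/X   [E → E / X]
(E/X)/X/X/X ⇒ (X/X)/X/X/X   [E → X]
(X/X)/X/X/X ⇒ (i/X)/X/X/X   [X → i]
(i/X)/X/X/X ⇒ (i/i)/X/X/X   [X → i]
(i/i)/X/X/X ⇒ (i/i)/i/X/X   [X → i]
(i/i)/i/X/X ⇒ (i/i)/i/i/X   [X → i]
(i/i)/i/i/X ⇒ (i/i)/i/i/i   [X → i]

E⇒E/X⇒E/X/X⇒E/X/X/X⇒X/X/X/X⇒(E)/X/X/X⇒(E/X)/X/X/X⇒(X/X)/X/X/X⇒(i/X)/X/X/X⇒(i/i)/X/X/X⇒(i/i)/i/X/X⇒(i/i)/i/i/X⇒(i/i)/i/i/i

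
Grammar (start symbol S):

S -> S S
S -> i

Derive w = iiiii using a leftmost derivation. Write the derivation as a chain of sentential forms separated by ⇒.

S ⇒ SS   [S -> S S]
SS ⇒ SSS   [S -> S S]
SSS ⇒ SSSS   [S -> S S]
SSSS ⇒ SSSSS   [S -> S S]
SSSSS ⇒ iSSSS   [S -> i]
iSSSS ⇒ iiSSS   [S -> i]
iiSSS ⇒ iiiSS   [S -> i]
iiiSS ⇒ iiiiS   [S -> i]
iiiiS ⇒ iiiii   [S -> i]

S ⇒ SS ⇒ SSS ⇒ SSSS ⇒ SSSSS ⇒ iSSSS ⇒ iiSSS ⇒ iiiSS ⇒ iiiiS ⇒ iiiii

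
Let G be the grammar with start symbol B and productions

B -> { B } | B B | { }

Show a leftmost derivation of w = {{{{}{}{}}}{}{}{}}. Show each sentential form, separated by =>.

B => {B} => {BB} => {BBB} => {BBBB} => {{B}BBB} => {{{B}}BBB} => {{{BB}}BBB} => {{{BBB}}BBB} => {{{{}BB}}BBB} => {{{{}{}B}}BBB} => {{{{}{}{}}}BBB} => {{{{}{}{}}}{}BB} => {{{{}{}{}}}{}{}B} => {{{{}{}{}}}{}{}{}}

B => {B}   [B -> { B }]
{B} => {BB}   [B -> B B]
{BB} => {BBB}   [B -> B B]
{BBB} => {BBBB}   [B -> B B]
{BBBB} => {{B}BBB}   [B -> { B }]
{{B}BBB} => {{{B}}BBB}   [B -> { B }]
{{{B}}BBB} => {{{BB}}BBB}   [B -> B B]
{{{BB}}BBB} => {{{BBB}}BBB}   [B -> B B]
{{{BBB}}BBB} => {{{{}BB}}BBB}   [B -> { }]
{{{{}BB}}BBB} => {{{{}{}B}}BBB}   [B -> { }]
{{{{}{}B}}BBB} => {{{{}{}{}}}BBB}   [B -> { }]
{{{{}{}{}}}BBB} => {{{{}{}{}}}{}BB}   [B -> { }]
{{{{}{}{}}}{}BB} => {{{{}{}{}}}{}{}B}   [B -> { }]
{{{{}{}{}}}{}{}B} => {{{{}{}{}}}{}{}{}}   [B -> { }]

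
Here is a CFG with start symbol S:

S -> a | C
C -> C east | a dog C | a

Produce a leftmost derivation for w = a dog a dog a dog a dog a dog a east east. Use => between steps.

S => C => a dog C => a dog a dog C => a dog a dog C east => a dog a dog a dog C east => a dog a dog a dog C east east => a dog a dog a dog a dog C east east => a dog a dog a dog a dog a dog C east east => a dog a dog a dog a dog a dog a east east

S => C   [S -> C]
C => a dog C   [C -> a dog C]
a dog C => a dog a dog C   [C -> a dog C]
a dog a dog C => a dog a dog C east   [C -> C east]
a dog a dog C east => a dog a dog a dog C east   [C -> a dog C]
a dog a dog a dog C east => a dog a dog a dog C east east   [C -> C east]
a dog a dog a dog C east east => a dog a dog a dog a dog C east east   [C -> a dog C]
a dog a dog a dog a dog C east east => a dog a dog a dog a dog a dog C east east   [C -> a dog C]
a dog a dog a dog a dog a dog C east east => a dog a dog a dog a dog a dog a east east   [C -> a]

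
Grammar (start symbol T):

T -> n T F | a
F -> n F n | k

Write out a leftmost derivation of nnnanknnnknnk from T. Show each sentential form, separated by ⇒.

T⇒nTF⇒nnTFF⇒nnnTFFF⇒nnnaFFF⇒nnnanFnFF⇒nnnanknFF⇒nnnanknnFnF⇒nnnanknnnFnnF⇒nnnanknnnknnF⇒nnnanknnnknnk

T ⇒ nTF   [T -> n T F]
nTF ⇒ nnTFF   [T -> n T F]
nnTFF ⇒ nnnTFFF   [T -> n T F]
nnnTFFF ⇒ nnnaFFF   [T -> a]
nnnaFFF ⇒ nnnanFnFF   [F -> n F n]
nnnanFnFF ⇒ nnnanknFF   [F -> k]
nnnanknFF ⇒ nnnanknnFnF   [F -> n F n]
nnnanknnFnF ⇒ nnnanknnnFnnF   [F -> n F n]
nnnanknnnFnnF ⇒ nnnanknnnknnF   [F -> k]
nnnanknnnknnF ⇒ nnnanknnnknnk   [F -> k]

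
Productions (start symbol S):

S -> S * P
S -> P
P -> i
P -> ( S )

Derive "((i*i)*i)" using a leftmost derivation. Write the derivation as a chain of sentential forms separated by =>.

S => P   [S -> P]
P => (S)   [P -> ( S )]
(S) => (S*P)   [S -> S * P]
(S*P) => (P*P)   [S -> P]
(P*P) => ((S)*P)   [P -> ( S )]
((S)*P) => ((S*P)*P)   [S -> S * P]
((S*P)*P) => ((P*P)*P)   [S -> P]
((P*P)*P) => ((i*P)*P)   [P -> i]
((i*P)*P) => ((i*i)*P)   [P -> i]
((i*i)*P) => ((i*i)*i)   [P -> i]

S=>P=>(S)=>(S*P)=>(P*P)=>((S)*P)=>((S*P)*P)=>((P*P)*P)=>((i*P)*P)=>((i*i)*P)=>((i*i)*i)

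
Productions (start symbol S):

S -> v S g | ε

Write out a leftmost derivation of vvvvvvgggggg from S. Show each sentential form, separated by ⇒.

S⇒vSg⇒vvSgg⇒vvvSggg⇒vvvvSgggg⇒vvvvvSggggg⇒vvvvvvSgggggg⇒vvvvvvgggggg

S ⇒ vSg   [S -> v S g]
vSg ⇒ vvSgg   [S -> v S g]
vvSgg ⇒ vvvSggg   [S -> v S g]
vvvSggg ⇒ vvvvSgggg   [S -> v S g]
vvvvSgggg ⇒ vvvvvSggggg   [S -> v S g]
vvvvvSggggg ⇒ vvvvvvSgggggg   [S -> v S g]
vvvvvvSgggggg ⇒ vvvvvvgggggg   [S -> ε]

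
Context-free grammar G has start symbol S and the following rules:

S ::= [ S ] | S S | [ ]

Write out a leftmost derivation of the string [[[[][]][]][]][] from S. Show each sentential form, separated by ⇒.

S ⇒ SS   [S ::= S S]
SS ⇒ [S]S   [S ::= [ S ]]
[S]S ⇒ [SS]S   [S ::= S S]
[SS]S ⇒ [[S]S]S   [S ::= [ S ]]
[[S]S]S ⇒ [[SS]S]S   [S ::= S S]
[[SS]S]S ⇒ [[[S]S]S]S   [S ::= [ S ]]
[[[S]S]S]S ⇒ [[[SS]S]S]S   [S ::= S S]
[[[SS]S]S]S ⇒ [[[[]S]S]S]S   [S ::= [ ]]
[[[[]S]S]S]S ⇒ [[[[][]]S]S]S   [S ::= [ ]]
[[[[][]]S]S]S ⇒ [[[[][]][]]S]S   [S ::= [ ]]
[[[[][]][]]S]S ⇒ [[[[][]][]][]]S   [S ::= [ ]]
[[[[][]][]][]]S ⇒ [[[[][]][]][]][]   [S ::= [ ]]

S ⇒ SS ⇒ [S]S ⇒ [SS]S ⇒ [[S]S]S ⇒ [[SS]S]S ⇒ [[[S]S]S]S ⇒ [[[SS]S]S]S ⇒ [[[[]S]S]S]S ⇒ [[[[][]]S]S]S ⇒ [[[[][]][]]S]S ⇒ [[[[][]][]][]]S ⇒ [[[[][]][]][]][]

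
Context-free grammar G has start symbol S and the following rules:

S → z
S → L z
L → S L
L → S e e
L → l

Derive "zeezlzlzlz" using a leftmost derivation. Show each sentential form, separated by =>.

S => Lz => SLz => LzLz => SLzLz => LzLzLz => SLzLzLz => LzLzLzLz => SeezLzLzLz => zeezLzLzLz => zeezlzLzLz => zeezlzlzLz => zeezlzlzlz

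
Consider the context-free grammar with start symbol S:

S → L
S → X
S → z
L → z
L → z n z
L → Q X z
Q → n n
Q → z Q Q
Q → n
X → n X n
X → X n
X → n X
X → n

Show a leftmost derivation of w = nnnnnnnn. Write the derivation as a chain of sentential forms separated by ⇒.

S ⇒ X ⇒ Xn ⇒ nXnn ⇒ nXnnn ⇒ nnXnnn ⇒ nnXnnnn ⇒ nnXnnnnn ⇒ nnnnnnnn

S ⇒ X   [S → X]
X ⇒ Xn   [X → X n]
Xn ⇒ nXnn   [X → n X n]
nXnn ⇒ nXnnn   [X → X n]
nXnnn ⇒ nnXnnn   [X → n X]
nnXnnn ⇒ nnXnnnn   [X → X n]
nnXnnnn ⇒ nnXnnnnn   [X → X n]
nnXnnnnn ⇒ nnnnnnnn   [X → n]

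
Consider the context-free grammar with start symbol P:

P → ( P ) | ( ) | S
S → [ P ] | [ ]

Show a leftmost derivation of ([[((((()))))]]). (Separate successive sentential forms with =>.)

P => (P) => (S) => ([P]) => ([S]) => ([[P]]) => ([[(P)]]) => ([[((P))]]) => ([[(((P)))]]) => ([[((((P))))]]) => ([[((((()))))]])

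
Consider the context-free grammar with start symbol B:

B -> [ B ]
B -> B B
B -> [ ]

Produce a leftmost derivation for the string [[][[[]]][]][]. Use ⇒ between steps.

B ⇒ BB ⇒ [B]B ⇒ [BB]B ⇒ [BBB]B ⇒ [[]BB]B ⇒ [[][B]B]B ⇒ [[][[B]]B]B ⇒ [[][[[]]]B]B ⇒ [[][[[]]][]]B ⇒ [[][[[]]][]][]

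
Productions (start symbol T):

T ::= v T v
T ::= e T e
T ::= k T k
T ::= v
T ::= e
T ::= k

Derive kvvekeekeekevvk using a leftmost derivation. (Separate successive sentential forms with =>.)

T => kTk   [T ::= k T k]
kTk => kvTvk   [T ::= v T v]
kvTvk => kvvTvvk   [T ::= v T v]
kvvTvvk => kvveTevvk   [T ::= e T e]
kvveTevvk => kvvekTkevvk   [T ::= k T k]
kvvekTkevvk => kvvekeTekevvk   [T ::= e T e]
kvvekeTekevvk => kvvekeeTeekevvk   [T ::= e T e]
kvvekeeTeekevvk => kvvekeekeekevvk   [T ::= k]

T=>kTk=>kvTvk=>kvvTvvk=>kvveTevvk=>kvvekTkevvk=>kvvekeTekevvk=>kvvekeeTeekevvk=>kvvekeekeekevvk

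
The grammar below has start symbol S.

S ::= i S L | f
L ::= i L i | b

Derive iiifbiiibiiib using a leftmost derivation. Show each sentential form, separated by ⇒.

S ⇒ iSL ⇒ iiSLL ⇒ iiiSLLL ⇒ iiifLLL ⇒ iiifbLL ⇒ iiifbiLiL ⇒ iiifbiiLiiL ⇒ iiifbiiiLiiiL ⇒ iiifbiiibiiiL ⇒ iiifbiiibiiib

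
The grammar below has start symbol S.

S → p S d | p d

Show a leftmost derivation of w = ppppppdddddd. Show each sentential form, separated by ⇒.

S ⇒ pSd   [S → p S d]
pSd ⇒ ppSdd   [S → p S d]
ppSdd ⇒ pppSddd   [S → p S d]
pppSddd ⇒ ppppSdddd   [S → p S d]
ppppSdddd ⇒ pppppSddddd   [S → p S d]
pppppSddddd ⇒ ppppppdddddd   [S → p d]

S ⇒ pSd ⇒ ppSdd ⇒ pppSddd ⇒ ppppSdddd ⇒ pppppSddddd ⇒ ppppppdddddd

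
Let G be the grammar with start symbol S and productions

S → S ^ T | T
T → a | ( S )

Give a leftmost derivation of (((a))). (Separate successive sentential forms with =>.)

S => T => (S) => (T) => ((S)) => ((T)) => (((S))) => (((T))) => (((a)))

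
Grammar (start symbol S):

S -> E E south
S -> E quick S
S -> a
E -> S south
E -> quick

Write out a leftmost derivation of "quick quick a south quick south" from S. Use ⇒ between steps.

S ⇒ E E south ⇒ S south E south ⇒ E quick S south E south ⇒ quick quick S south E south ⇒ quick quick a south E south ⇒ quick quick a south quick south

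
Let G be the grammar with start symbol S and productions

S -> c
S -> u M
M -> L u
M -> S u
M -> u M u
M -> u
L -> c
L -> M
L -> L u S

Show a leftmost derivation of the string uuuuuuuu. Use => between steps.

S => uM => uSu => uuMu => uuuMuu => uuuSuuu => uuuuMuuu => uuuuuuuu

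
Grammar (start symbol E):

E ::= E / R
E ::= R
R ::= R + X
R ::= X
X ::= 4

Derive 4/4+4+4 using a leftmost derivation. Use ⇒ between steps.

E ⇒ E/R ⇒ R/R ⇒ X/R ⇒ 4/R ⇒ 4/R+X ⇒ 4/R+X+X ⇒ 4/X+X+X ⇒ 4/4+X+X ⇒ 4/4+4+X ⇒ 4/4+4+4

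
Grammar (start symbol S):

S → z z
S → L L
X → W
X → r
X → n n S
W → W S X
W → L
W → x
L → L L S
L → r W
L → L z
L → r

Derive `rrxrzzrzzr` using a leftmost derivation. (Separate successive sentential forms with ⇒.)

S ⇒ LL   [S → L L]
LL ⇒ LLSL   [L → L L S]
LLSL ⇒ LLSLSL   [L → L L S]
LLSLSL ⇒ rWLSLSL   [L → r W]
rWLSLSL ⇒ rLLSLSL   [W → L]
rLLSLSL ⇒ rrWLSLSL   [L → r W]
rrWLSLSL ⇒ rrxLSLSL   [W → x]
rrxLSLSL ⇒ rrxrSLSL   [L → r]
rrxrSLSL ⇒ rrxrzzLSL   [S → z z]
rrxrzzLSL ⇒ rrxrzzrSL   [L → r]
rrxrzzrSL ⇒ rrxrzzrzzL   [S → z z]
rrxrzzrzzL ⇒ rrxrzzrzzr   [L → r]

S ⇒ LL ⇒ LLSL ⇒ LLSLSL ⇒ rWLSLSL ⇒ rLLSLSL ⇒ rrWLSLSL ⇒ rrxLSLSL ⇒ rrxrSLSL ⇒ rrxrzzLSL ⇒ rrxrzzrSL ⇒ rrxrzzrzzL ⇒ rrxrzzrzzr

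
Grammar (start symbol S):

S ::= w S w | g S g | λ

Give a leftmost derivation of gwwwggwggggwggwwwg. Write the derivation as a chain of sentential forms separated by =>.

S => gSg   [S ::= g S g]
gSg => gwSwg   [S ::= w S w]
gwSwg => gwwSwwg   [S ::= w S w]
gwwSwwg => gwwwSwwwg   [S ::= w S w]
gwwwSwwwg => gwwwgSgwwwg   [S ::= g S g]
gwwwgSgwwwg => gwwwggSggwwwg   [S ::= g S g]
gwwwggSggwwwg => gwwwggwSwggwwwg   [S ::= w S w]
gwwwggwSwggwwwg => gwwwggwgSgwggwwwg   [S ::= g S g]
gwwwggwgSgwggwwwg => gwwwggwggSggwggwwwg   [S ::= g S g]
gwwwggwggSggwggwwwg => gwwwggwggggwggwwwg   [S ::= λ]

S => gSg => gwSwg => gwwSwwg => gwwwSwwwg => gwwwgSgwwwg => gwwwggSggwwwg => gwwwggwSwggwwwg => gwwwggwgSgwggwwwg => gwwwggwggSggwggwwwg => gwwwggwggggwggwwwg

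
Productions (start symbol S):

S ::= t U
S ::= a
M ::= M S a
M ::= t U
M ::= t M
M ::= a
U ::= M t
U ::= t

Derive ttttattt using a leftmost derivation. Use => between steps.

S => tU => tMt => ttUt => ttMtt => tttMtt => ttttUtt => ttttMttt => ttttattt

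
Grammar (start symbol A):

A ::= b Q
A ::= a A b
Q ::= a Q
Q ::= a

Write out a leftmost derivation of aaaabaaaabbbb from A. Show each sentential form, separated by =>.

A => aAb   [A ::= a A b]
aAb => aaAbb   [A ::= a A b]
aaAbb => aaaAbbb   [A ::= a A b]
aaaAbbb => aaaaAbbbb   [A ::= a A b]
aaaaAbbbb => aaaabQbbbb   [A ::= b Q]
aaaabQbbbb => aaaabaQbbbb   [Q ::= a Q]
aaaabaQbbbb => aaaabaaQbbbb   [Q ::= a Q]
aaaabaaQbbbb => aaaabaaaQbbbb   [Q ::= a Q]
aaaabaaaQbbbb => aaaabaaaabbbb   [Q ::= a]

A => aAb => aaAbb => aaaAbbb => aaaaAbbbb => aaaabQbbbb => aaaabaQbbbb => aaaabaaQbbbb => aaaabaaaQbbbb => aaaabaaaabbbb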